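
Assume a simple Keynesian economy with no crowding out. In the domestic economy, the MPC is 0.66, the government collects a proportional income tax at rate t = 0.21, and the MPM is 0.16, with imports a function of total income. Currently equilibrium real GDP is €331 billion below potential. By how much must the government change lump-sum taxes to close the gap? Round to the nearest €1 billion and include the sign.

−€320 billion

Spending multiplier = 1/(1 − c(1−t) + m) = 1/(1 − 0.66×0.79 + 0.16) = 1/0.6386 ≈ 1.566.
Tax multiplier = −c·k = −0.66/0.6386 ≈ −1.034. Need ΔY = +€331 billion, so ΔT = ΔY/(−c·k) = −(+€331 billion) × 0.6386 / 0.66 ≈ −€320 billion.
The government should cut lump-sum taxes by €320 billion.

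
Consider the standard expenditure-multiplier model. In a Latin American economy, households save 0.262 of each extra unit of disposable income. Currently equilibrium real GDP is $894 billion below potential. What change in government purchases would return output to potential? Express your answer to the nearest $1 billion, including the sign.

MPC = 1 − MPS = 1 − 0.262 = 0.738.
Spending multiplier = 1/(1 − MPC) = 1/(1 − 0.738) = 1/0.262 ≈ 3.817.
Need ΔY = +$894 billion, so ΔG = ΔY/k = (+$894 billion) × 0.262 ≈ +$234 billion.
The government should increase government purchases by $234 billion.

+$234 billion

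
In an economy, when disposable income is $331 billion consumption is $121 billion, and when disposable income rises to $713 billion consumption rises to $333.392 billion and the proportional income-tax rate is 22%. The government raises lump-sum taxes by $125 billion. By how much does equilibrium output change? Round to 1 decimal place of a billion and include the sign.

−$122.7 billion

MPC = ΔC/ΔYd = (333.392 − 121)/(713 − 331) = 212.392/382 = 0.556.
A lump-sum tax change of +$125 billion shifts disposable income by −$125 billion; first-round consumption changes by −c × ΔT = −0.556 × (+$125 billion) = −$69.5 billion.
Expenditure multiplier = 1/(1 − c(1−t)) = 1/(1 − 0.556×0.78) = 1/0.56632 ≈ 1.766.
The tax multiplier is −c × k ≈ −0.982, so ΔY = k × (−c·ΔT) = (−$69.5 billion) / 0.56632 ≈ −$122.7 billion.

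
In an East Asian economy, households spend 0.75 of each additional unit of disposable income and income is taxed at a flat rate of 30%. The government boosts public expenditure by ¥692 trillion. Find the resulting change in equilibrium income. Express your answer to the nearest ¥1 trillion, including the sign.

+¥1,457 trillion

Expenditure multiplier = 1/(1 − c(1−t)) = 1/(1 − 0.75×0.7) = 1/0.475 ≈ 2.105.
ΔY = k × ΔG = (+¥692 trillion) / 0.475 ≈ +¥1,457 trillion.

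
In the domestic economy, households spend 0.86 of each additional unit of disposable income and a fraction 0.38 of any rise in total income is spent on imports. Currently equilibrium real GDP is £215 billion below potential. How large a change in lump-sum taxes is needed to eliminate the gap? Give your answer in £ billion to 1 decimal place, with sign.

−£130.0 billion

Spending multiplier = 1/(1 − c + m) = 1/(1 − 0.86 + 0.38) = 1/0.52 ≈ 1.923.
Tax multiplier = −c·k = −0.86/0.52 ≈ −1.654. Need ΔY = +£215 billion, so ΔT = ΔY/(−c·k) = −(+£215 billion) × 0.52 / 0.86 = −£130 billion.
The government should cut lump-sum taxes by £130 billion.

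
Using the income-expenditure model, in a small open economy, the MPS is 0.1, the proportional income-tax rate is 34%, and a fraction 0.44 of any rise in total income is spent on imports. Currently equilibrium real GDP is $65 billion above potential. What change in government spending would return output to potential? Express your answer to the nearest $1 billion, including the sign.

MPC = 1 − MPS = 1 − 0.1 = 0.9.
Spending multiplier = 1/(1 − c(1−t) + m) = 1/(1 − 0.9×0.66 + 0.44) = 1/0.846 ≈ 1.182.
Need ΔY = −$65 billion, so ΔG = ΔY/k = (−$65 billion) × 0.846 ≈ −$55 billion.
The government should cut government spending by $55 billion.

−$55 billion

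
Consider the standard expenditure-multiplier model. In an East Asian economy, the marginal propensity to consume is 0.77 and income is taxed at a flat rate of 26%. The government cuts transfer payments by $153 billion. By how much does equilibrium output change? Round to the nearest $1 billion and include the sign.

The transfer change shifts disposable income by −$153 billion, so first-round consumption changes by c·ΔTR = 0.77 × (−$153 billion) = −$117.81 billion.
Expenditure multiplier = 1/(1 − c(1−t)) = 1/(1 − 0.77×0.74) = 1/0.4302 ≈ 2.325.
The transfer multiplier is c × k ≈ 1.79, so ΔY = k × (c·ΔTR) = (−$117.81 billion) / 0.4302 ≈ −$274 billion.

−$274 billion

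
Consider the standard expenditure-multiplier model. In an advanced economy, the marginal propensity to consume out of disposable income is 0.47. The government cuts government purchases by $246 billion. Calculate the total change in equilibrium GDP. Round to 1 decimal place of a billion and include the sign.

Spending multiplier = 1/(1 − MPC) = 1/(1 − 0.47) = 1/0.53 ≈ 1.887.
ΔY = k × ΔG = (−$246 billion) / 0.53 ≈ −$464.2 billion.

−$464.2 billion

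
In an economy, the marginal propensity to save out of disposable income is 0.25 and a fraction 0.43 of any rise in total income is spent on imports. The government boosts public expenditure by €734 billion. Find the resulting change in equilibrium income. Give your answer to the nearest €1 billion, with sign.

+€1,079 billion

MPC = 1 − MPS = 1 − 0.25 = 0.75.
Spending multiplier = 1/(1 − c + m) = 1/(1 − 0.75 + 0.43) = 1/0.68 ≈ 1.471.
ΔY = k × ΔG = (+€734 billion) / 0.68 ≈ +€1,079 billion.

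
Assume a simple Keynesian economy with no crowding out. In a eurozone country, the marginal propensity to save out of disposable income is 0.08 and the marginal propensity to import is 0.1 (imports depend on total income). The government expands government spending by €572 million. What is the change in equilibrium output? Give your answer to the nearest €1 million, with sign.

+€3,178 million

MPC = 1 − MPS = 1 − 0.08 = 0.92.
Spending multiplier = 1/(1 − c + m) = 1/(1 − 0.92 + 0.1) = 1/0.18 ≈ 5.556.
ΔY = k × ΔG = (+€572 million) / 0.18 ≈ +€3,178 million.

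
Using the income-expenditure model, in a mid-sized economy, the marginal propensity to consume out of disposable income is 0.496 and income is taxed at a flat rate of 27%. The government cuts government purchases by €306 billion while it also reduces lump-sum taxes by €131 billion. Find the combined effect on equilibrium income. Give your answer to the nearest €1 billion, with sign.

−€378 billion

Expenditure multiplier = 1/(1 − c(1−t)) = 1/(1 − 0.496×0.73) = 1/0.63792 ≈ 1.568.
ΔG contributes k·ΔG = (−€306 billion) / 0.63792 ≈ −€479.7 billion.
ΔT of −€131 billion changes first-round spending by −c·ΔT = +€64.976 billion, contributing k·(−c·ΔT) = (+€64.976 billion) / 0.63792 ≈ +€101.9 billion.
Net ΔY = k(ΔG − c·ΔT) = (−€241.024 billion) / 0.63792 ≈ −€378 billion.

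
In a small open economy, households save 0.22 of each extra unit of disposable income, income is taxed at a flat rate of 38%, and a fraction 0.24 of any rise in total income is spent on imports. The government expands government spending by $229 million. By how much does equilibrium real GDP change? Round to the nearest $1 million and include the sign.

MPC = 1 − MPS = 1 − 0.22 = 0.78.
Government-spending multiplier = 1/(1 − c(1−t) + m) = 1/(1 − 0.78×0.62 + 0.24) = 1/0.7564 ≈ 1.322.
ΔY = k × ΔG = (+$229 million) / 0.7564 ≈ +$303 million.

+$303 million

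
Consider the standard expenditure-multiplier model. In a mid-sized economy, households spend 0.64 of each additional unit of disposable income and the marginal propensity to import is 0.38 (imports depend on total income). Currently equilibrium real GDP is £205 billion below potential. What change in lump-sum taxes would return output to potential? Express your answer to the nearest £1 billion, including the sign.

Spending multiplier = 1/(1 − c + m) = 1/(1 − 0.64 + 0.38) = 1/0.74 ≈ 1.351.
Tax multiplier = −c·k = −0.64/0.74 ≈ −0.865. Need ΔY = +£205 billion, so ΔT = ΔY/(−c·k) = −(+£205 billion) × 0.74 / 0.64 ≈ −£237 billion.
The government should cut lump-sum taxes by £237 billion.

−£237 billion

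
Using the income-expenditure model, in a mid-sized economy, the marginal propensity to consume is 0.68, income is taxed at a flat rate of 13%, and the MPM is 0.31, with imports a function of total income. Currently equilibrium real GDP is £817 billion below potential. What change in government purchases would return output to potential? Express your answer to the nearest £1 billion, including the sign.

+£587 billion

Spending multiplier = 1/(1 − c(1−t) + m) = 1/(1 − 0.68×0.87 + 0.31) = 1/0.7184 ≈ 1.392.
Need ΔY = +£817 billion, so ΔG = ΔY/k = (+£817 billion) × 0.7184 ≈ +£587 billion.
The government should increase government purchases by £587 billion.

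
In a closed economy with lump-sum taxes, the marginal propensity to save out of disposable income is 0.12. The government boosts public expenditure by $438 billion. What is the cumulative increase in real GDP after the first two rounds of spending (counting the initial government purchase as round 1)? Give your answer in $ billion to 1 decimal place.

$823.4 billion

MPC = 1 − MPS = 1 − 0.12 = 0.88.
Round 1 adds ΔG = $438 billion; each later round is MPC = 0.88 times the previous.
After 2 rounds: 438 + 385.44 = ΔG·(1 − c^2)/(1 − c) = 438 × (1 − 0.7744)/0.12 ≈ $823.4 billion.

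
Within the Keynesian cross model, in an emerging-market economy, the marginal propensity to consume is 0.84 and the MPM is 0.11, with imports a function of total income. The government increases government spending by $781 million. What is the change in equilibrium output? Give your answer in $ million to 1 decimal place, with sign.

+$2,892.6 million

Government-spending multiplier = 1/(1 − c + m) = 1/(1 − 0.84 + 0.11) = 1/0.27 ≈ 3.704.
ΔY = k × ΔG = (+$781 million) / 0.27 ≈ +$2,892.6 million.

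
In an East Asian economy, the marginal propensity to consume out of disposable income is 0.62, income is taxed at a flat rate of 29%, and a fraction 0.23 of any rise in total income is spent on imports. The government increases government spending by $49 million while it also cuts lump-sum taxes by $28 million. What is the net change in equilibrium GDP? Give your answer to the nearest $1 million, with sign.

Expenditure multiplier = 1/(1 − c(1−t) + m) = 1/(1 − 0.62×0.71 + 0.23) = 1/0.7898 ≈ 1.266.
ΔG contributes k·ΔG = (+$49 million) / 0.7898 ≈ +$62 million.
ΔT of −$28 million changes first-round spending by −c·ΔT = +$17.36 million, contributing k·(−c·ΔT) = (+$17.36 million) / 0.7898 ≈ +$22 million.
Net ΔY = k(ΔG − c·ΔT) = (+$66.36 million) / 0.7898 ≈ +$84 million.

+$84 million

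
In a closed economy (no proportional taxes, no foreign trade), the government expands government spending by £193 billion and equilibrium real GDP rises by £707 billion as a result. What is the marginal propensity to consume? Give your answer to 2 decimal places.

Implied spending multiplier k = ΔY/ΔG = 707/193 ≈ 3.6632.
Since k = 1/(1 − MPC), MPC = 1 − 1/k = 1 − ΔG/ΔY = 1 − 193/707 ≈ 0.73.

0.73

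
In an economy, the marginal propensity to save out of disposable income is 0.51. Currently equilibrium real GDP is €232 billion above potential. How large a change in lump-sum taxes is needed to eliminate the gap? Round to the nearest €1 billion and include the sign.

MPC = 1 − MPS = 1 − 0.51 = 0.49.
Spending multiplier = 1/(1 − MPC) = 1/(1 − 0.49) = 1/0.51 ≈ 1.961.
Tax multiplier = −c·k = −0.49/0.51 ≈ −0.961. Need ΔY = −€232 billion, so ΔT = ΔY/(−c·k) = −(−€232 billion) × 0.51 / 0.49 ≈ +€241 billion.
The government should raise lump-sum taxes by €241 billion.

+€241 billion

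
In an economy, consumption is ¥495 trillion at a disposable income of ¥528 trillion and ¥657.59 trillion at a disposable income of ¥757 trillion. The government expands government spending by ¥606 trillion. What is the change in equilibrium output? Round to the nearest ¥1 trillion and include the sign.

+¥2,090 trillion

MPC = ΔC/ΔYd = (657.59 − 495)/(757 − 528) = 162.59/229 = 0.71.
Spending multiplier = 1/(1 − MPC) = 1/(1 − 0.71) = 1/0.29 ≈ 3.448.
ΔY = k × ΔG = (+¥606 trillion) / 0.29 ≈ +¥2,090 trillion.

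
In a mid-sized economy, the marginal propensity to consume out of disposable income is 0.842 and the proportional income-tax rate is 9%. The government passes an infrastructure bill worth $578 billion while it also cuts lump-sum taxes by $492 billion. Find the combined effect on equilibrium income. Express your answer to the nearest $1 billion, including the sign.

+$4,244 billion

Expenditure multiplier = 1/(1 − c(1−t)) = 1/(1 − 0.842×0.91) = 1/0.23378 ≈ 4.278.
ΔG contributes k·ΔG = (+$578 billion) / 0.23378 ≈ +$2,472.4 billion.
ΔT of −$492 billion changes first-round spending by −c·ΔT = +$414.264 billion, contributing k·(−c·ΔT) = (+$414.264 billion) / 0.23378 ≈ +$1,772 billion.
Net ΔY = k(ΔG − c·ΔT) = (+$992.264 billion) / 0.23378 ≈ +$4,244 billion.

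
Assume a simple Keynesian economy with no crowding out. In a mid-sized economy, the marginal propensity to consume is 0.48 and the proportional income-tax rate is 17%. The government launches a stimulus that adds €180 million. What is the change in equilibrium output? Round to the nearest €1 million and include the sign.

Expenditure multiplier = 1/(1 − c(1−t)) = 1/(1 − 0.48×0.83) = 1/0.6016 ≈ 1.662.
ΔY = k × ΔG = (+€180 million) / 0.6016 ≈ +€299 million.

+€299 million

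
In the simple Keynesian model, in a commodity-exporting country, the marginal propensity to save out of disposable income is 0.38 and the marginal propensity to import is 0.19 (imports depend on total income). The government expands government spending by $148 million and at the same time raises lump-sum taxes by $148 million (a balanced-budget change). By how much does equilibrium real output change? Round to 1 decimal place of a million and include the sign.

+$98.7 million

MPC = 1 − MPS = 1 − 0.38 = 0.62.
Expenditure multiplier = 1/(1 − c + m) = 1/(1 − 0.62 + 0.19) = 1/0.57 ≈ 1.754.
ΔG contributes k·ΔG = (+$148 million) / 0.57 ≈ +$259.6 million.
ΔT of +$148 million changes first-round spending by −c·ΔT = −$91.76 million, contributing k·(−c·ΔT) = (−$91.76 million) / 0.57 ≈ −$161 million.
Net ΔY = k(ΔG − c·ΔT) = (+$56.24 million) / 0.57 ≈ +$98.7 million.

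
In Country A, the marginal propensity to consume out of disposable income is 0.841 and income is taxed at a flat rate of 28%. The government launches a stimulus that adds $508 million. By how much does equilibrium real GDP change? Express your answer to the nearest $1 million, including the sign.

Spending multiplier = 1/(1 − c(1−t)) = 1/(1 − 0.841×0.72) = 1/0.39448 ≈ 2.535.
ΔY = k × ΔG = (+$508 million) / 0.39448 ≈ +$1,288 million.

+$1,288 million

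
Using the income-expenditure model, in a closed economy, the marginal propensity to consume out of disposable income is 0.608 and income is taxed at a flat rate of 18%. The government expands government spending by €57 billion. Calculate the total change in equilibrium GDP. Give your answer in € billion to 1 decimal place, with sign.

Expenditure multiplier = 1/(1 − c(1−t)) = 1/(1 − 0.608×0.82) = 1/0.50144 ≈ 1.994.
ΔY = k × ΔG = (+€57 billion) / 0.50144 ≈ +€113.7 billion.

+€113.7 billion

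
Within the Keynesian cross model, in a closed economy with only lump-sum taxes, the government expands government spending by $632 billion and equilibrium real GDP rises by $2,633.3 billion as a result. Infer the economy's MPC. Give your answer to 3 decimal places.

0.760

Implied spending multiplier k = ΔY/ΔG = 2,633.3/632 ≈ 4.1666.
Since k = 1/(1 − MPC), MPC = 1 − 1/k = 1 − ΔG/ΔY = 1 − 632/2,633.3 ≈ 0.760.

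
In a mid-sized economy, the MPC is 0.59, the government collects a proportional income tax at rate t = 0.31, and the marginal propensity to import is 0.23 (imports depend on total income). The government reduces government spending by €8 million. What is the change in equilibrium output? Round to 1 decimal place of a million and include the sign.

Government-spending multiplier = 1/(1 − c(1−t) + m) = 1/(1 − 0.59×0.69 + 0.23) = 1/0.8229 ≈ 1.215.
ΔY = k × ΔG = (−€8 million) / 0.8229 ≈ −€9.7 million.

−€9.7 million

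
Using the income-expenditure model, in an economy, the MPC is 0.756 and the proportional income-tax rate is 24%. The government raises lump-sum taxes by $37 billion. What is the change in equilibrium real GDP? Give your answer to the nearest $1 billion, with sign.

A lump-sum tax change of +$37 billion shifts disposable income by −$37 billion; first-round consumption changes by −c × ΔT = −0.756 × (+$37 billion) = −$27.972 billion.
Expenditure multiplier = 1/(1 − c(1−t)) = 1/(1 − 0.756×0.76) = 1/0.42544 ≈ 2.351.
The tax multiplier is −c × k ≈ −1.777, so ΔY = k × (−c·ΔT) = (−$27.972 billion) / 0.42544 ≈ −$66 billion.

−$66 billion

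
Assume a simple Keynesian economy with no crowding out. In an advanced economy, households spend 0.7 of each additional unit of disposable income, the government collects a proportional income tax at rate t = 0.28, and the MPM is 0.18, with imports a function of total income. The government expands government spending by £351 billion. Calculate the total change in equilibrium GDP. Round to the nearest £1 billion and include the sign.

Spending multiplier = 1/(1 − c(1−t) + m) = 1/(1 − 0.7×0.72 + 0.18) = 1/0.676 ≈ 1.479.
ΔY = k × ΔG = (+£351 billion) / 0.676 ≈ +£519 billion.

+£519 billion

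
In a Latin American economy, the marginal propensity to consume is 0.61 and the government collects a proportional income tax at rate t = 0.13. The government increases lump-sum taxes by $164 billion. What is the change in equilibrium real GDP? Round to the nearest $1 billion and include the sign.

A lump-sum tax change of +$164 billion shifts disposable income by −$164 billion; first-round consumption changes by −c × ΔT = −0.61 × (+$164 billion) = −$100.04 billion.
Expenditure multiplier = 1/(1 − c(1−t)) = 1/(1 − 0.61×0.87) = 1/0.4693 ≈ 2.131.
The tax multiplier is −c × k ≈ −1.3, so ΔY = k × (−c·ΔT) = (−$100.04 billion) / 0.4693 ≈ −$213 billion.

−$213 billion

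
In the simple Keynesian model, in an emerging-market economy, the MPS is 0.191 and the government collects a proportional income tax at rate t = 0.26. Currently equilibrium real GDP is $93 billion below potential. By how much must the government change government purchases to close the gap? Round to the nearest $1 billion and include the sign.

MPC = 1 − MPS = 1 − 0.191 = 0.809.
Spending multiplier = 1/(1 − c(1−t)) = 1/(1 − 0.809×0.74) = 1/0.40134 ≈ 2.492.
Need ΔY = +$93 billion, so ΔG = ΔY/k = (+$93 billion) × 0.40134 ≈ +$37 billion.
The government should increase government purchases by $37 billion.

+$37 billion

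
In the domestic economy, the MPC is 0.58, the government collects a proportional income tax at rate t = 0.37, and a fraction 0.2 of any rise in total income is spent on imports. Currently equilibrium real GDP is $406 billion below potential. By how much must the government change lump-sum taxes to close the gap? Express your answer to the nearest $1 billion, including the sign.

−$584 billion

Spending multiplier = 1/(1 − c(1−t) + m) = 1/(1 − 0.58×0.63 + 0.2) = 1/0.8346 ≈ 1.198.
Tax multiplier = −c·k = −0.58/0.8346 ≈ −0.695. Need ΔY = +$406 billion, so ΔT = ΔY/(−c·k) = −(+$406 billion) × 0.8346 / 0.58 ≈ −$584 billion.
The government should cut lump-sum taxes by $584 billion.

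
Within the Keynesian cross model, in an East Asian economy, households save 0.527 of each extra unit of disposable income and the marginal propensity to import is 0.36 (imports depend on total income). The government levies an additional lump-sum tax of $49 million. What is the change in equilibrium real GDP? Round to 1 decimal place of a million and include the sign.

−$26.1 million

MPC = 1 − MPS = 1 − 0.527 = 0.473.
A lump-sum tax change of +$49 million shifts disposable income by −$49 million; first-round consumption changes by −c × ΔT = −0.473 × (+$49 million) = −$23.177 million.
Expenditure multiplier = 1/(1 − c + m) = 1/(1 − 0.473 + 0.36) = 1/0.887 ≈ 1.127.
The tax multiplier is −c × k ≈ −0.533, so ΔY = k × (−c·ΔT) = (−$23.177 million) / 0.887 ≈ −$26.1 million.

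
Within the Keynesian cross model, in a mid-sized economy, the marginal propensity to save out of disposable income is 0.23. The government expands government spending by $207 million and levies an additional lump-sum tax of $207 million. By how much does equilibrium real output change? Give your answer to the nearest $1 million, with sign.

MPC = 1 − MPS = 1 − 0.23 = 0.77.
Expenditure multiplier = 1/(1 − MPC) = 1/(1 − 0.77) = 1/0.23 ≈ 4.348.
ΔG contributes k·ΔG = (+$207 million) / 0.23 = +$900 million.
ΔT of +$207 million changes first-round spending by −c·ΔT = −$159.39 million, contributing k·(−c·ΔT) = (−$159.39 million) / 0.23 = −$693 million.
With ΔG = ΔT and no other leakages, the balanced-budget multiplier is 1, so ΔY = ΔG = +$207 million.

+$207 million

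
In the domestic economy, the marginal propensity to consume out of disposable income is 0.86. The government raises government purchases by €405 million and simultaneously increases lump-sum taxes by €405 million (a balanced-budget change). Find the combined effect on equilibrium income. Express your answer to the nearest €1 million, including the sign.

Expenditure multiplier = 1/(1 − MPC) = 1/(1 − 0.86) = 1/0.14 ≈ 7.143.
ΔG contributes k·ΔG = (+€405 million) / 0.14 ≈ +€2,892.9 million.
ΔT of +€405 million changes first-round spending by −c·ΔT = −€348.3 million, contributing k·(−c·ΔT) = (−€348.3 million) / 0.14 ≈ −€2,487.9 million.
With ΔG = ΔT and no other leakages, the balanced-budget multiplier is 1, so ΔY = ΔG = +€405 million.

+€405 million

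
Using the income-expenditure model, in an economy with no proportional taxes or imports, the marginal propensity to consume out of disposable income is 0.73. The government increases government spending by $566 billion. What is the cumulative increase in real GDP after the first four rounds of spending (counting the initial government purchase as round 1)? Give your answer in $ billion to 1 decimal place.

$1,501.0 billion

Round 1 adds ΔG = $566 billion; each later round is MPC = 0.73 times the previous.
After 4 rounds: 566 + 413.18 + 301.6214 + 220.183622 = ΔG·(1 − c^4)/(1 − c) = 566 × (1 − 0.28398241)/0.27 ≈ $1,501 billion.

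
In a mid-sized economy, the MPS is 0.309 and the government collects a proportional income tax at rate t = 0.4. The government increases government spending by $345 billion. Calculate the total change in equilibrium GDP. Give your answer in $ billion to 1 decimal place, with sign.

+$589.3 billion

MPC = 1 − MPS = 1 − 0.309 = 0.691.
Spending multiplier = 1/(1 − c(1−t)) = 1/(1 − 0.691×0.6) = 1/0.5854 ≈ 1.708.
ΔY = k × ΔG = (+$345 billion) / 0.5854 ≈ +$589.3 billion.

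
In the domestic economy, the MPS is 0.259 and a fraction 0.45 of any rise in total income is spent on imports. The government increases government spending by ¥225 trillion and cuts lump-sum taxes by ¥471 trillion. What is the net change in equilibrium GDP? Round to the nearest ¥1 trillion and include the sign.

+¥810 trillion

MPC = 1 − MPS = 1 − 0.259 = 0.741.
Expenditure multiplier = 1/(1 − c + m) = 1/(1 − 0.741 + 0.45) = 1/0.709 ≈ 1.41.
ΔG contributes k·ΔG = (+¥225 trillion) / 0.709 ≈ +¥317.3 trillion.
ΔT of −¥471 trillion changes first-round spending by −c·ΔT = +¥349.011 trillion, contributing k·(−c·ΔT) = (+¥349.011 trillion) / 0.709 ≈ +¥492.3 trillion.
Net ΔY = k(ΔG − c·ΔT) = (+¥574.011 trillion) / 0.709 ≈ +¥810 trillion.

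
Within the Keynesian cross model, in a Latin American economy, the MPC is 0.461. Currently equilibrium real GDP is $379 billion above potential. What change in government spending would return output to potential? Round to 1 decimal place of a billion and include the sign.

Spending multiplier = 1/(1 − MPC) = 1/(1 − 0.461) = 1/0.539 ≈ 1.855.
Need ΔY = −$379 billion, so ΔG = ΔY/k = (−$379 billion) × 0.539 ≈ −$204.3 billion.
The government should cut government spending by $204.3 billion.

−$204.3 billion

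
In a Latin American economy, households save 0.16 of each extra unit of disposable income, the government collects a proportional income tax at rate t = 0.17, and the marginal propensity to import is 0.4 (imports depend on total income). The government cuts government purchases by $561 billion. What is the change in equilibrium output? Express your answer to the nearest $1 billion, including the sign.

−$798 billion

MPC = 1 − MPS = 1 − 0.16 = 0.84.
Expenditure multiplier = 1/(1 − c(1−t) + m) = 1/(1 − 0.84×0.83 + 0.4) = 1/0.7028 ≈ 1.423.
ΔY = k × ΔG = (−$561 billion) / 0.7028 ≈ −$798 billion.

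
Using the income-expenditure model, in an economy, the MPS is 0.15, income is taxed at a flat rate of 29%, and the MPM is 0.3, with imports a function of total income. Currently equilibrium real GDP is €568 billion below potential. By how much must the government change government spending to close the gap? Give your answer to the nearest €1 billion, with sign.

MPC = 1 − MPS = 1 − 0.15 = 0.85.
Spending multiplier = 1/(1 − c(1−t) + m) = 1/(1 − 0.85×0.71 + 0.3) = 1/0.6965 ≈ 1.436.
Need ΔY = +€568 billion, so ΔG = ΔY/k = (+€568 billion) × 0.6965 ≈ +€396 billion.
The government should increase government spending by €396 billion.

+€396 billion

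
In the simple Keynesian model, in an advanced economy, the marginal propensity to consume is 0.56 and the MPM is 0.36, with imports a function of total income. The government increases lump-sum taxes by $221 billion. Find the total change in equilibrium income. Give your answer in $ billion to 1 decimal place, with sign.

−$154.7 billion

A lump-sum tax change of +$221 billion shifts disposable income by −$221 billion; first-round consumption changes by −c × ΔT = −0.56 × (+$221 billion) = −$123.76 billion.
Expenditure multiplier = 1/(1 − c + m) = 1/(1 − 0.56 + 0.36) = 1/0.8 = 1.25.
The tax multiplier is −c × k = −0.7, so ΔY = k × (−c·ΔT) = (−$123.76 billion) / 0.8 = −$154.7 billion.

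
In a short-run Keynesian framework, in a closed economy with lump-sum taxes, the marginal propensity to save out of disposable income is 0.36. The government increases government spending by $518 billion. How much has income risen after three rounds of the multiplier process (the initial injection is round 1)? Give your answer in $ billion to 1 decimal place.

MPC = 1 − MPS = 1 − 0.36 = 0.64.
Round 1 adds ΔG = $518 billion; each later round is MPC = 0.64 times the previous.
After 3 rounds: 518 + 331.52 + 212.1728 = ΔG·(1 − c^3)/(1 − c) = 518 × (1 − 0.262144)/0.36 ≈ $1,061.7 billion.

$1,061.7 billion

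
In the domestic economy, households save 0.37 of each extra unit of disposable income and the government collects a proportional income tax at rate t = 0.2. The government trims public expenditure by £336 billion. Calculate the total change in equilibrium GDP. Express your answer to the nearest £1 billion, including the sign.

−£677 billion

MPC = 1 − MPS = 1 − 0.37 = 0.63.
Government-spending multiplier = 1/(1 − c(1−t)) = 1/(1 − 0.63×0.8) = 1/0.496 ≈ 2.016.
ΔY = k × ΔG = (−£336 billion) / 0.496 ≈ −£677 billion.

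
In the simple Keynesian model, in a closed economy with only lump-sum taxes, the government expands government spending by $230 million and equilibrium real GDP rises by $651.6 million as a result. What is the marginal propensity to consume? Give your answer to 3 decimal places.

0.647

Implied spending multiplier k = ΔY/ΔG = 651.6/230 ≈ 2.833.
Since k = 1/(1 − MPC), MPC = 1 − 1/k = 1 − ΔG/ΔY = 1 − 230/651.6 ≈ 0.647.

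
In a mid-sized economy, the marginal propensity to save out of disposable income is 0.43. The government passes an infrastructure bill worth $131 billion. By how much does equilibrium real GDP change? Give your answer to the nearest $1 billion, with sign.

+$305 billion

MPC = 1 − MPS = 1 − 0.43 = 0.57.
Government-spending multiplier = 1/(1 − MPC) = 1/(1 − 0.57) = 1/0.43 ≈ 2.326.
ΔY = k × ΔG = (+$131 billion) / 0.43 ≈ +$305 billion.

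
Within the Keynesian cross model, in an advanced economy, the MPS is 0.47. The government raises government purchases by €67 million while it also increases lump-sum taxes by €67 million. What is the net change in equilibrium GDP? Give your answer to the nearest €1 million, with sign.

+€67 million

MPC = 1 − MPS = 1 − 0.47 = 0.53.
Expenditure multiplier = 1/(1 − MPC) = 1/(1 − 0.53) = 1/0.47 ≈ 2.128.
ΔG contributes k·ΔG = (+€67 million) / 0.47 ≈ +€142.6 million.
ΔT of +€67 million changes first-round spending by −c·ΔT = −€35.51 million, contributing k·(−c·ΔT) = (−€35.51 million) / 0.47 ≈ −€75.6 million.
With ΔG = ΔT and no other leakages, the balanced-budget multiplier is 1, so ΔY = ΔG = +€67 million.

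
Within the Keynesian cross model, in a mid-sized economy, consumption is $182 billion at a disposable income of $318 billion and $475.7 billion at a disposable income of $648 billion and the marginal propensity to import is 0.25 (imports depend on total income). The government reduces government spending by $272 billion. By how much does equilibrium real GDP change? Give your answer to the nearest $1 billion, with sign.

MPC = ΔC/ΔYd = (475.7 − 182)/(648 − 318) = 293.7/330 = 0.89.
Spending multiplier = 1/(1 − c + m) = 1/(1 − 0.89 + 0.25) = 1/0.36 ≈ 2.778.
ΔY = k × ΔG = (−$272 billion) / 0.36 ≈ −$756 billion.

−$756 billion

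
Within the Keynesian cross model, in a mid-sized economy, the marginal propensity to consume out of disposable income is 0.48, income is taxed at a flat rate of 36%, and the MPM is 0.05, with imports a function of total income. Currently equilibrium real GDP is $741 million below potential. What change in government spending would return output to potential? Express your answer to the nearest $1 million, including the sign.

Spending multiplier = 1/(1 − c(1−t) + m) = 1/(1 − 0.48×0.64 + 0.05) = 1/0.7428 ≈ 1.346.
Need ΔY = +$741 million, so ΔG = ΔY/k = (+$741 million) × 0.7428 ≈ +$550 million.
The government should increase government spending by $550 million.

+$550 million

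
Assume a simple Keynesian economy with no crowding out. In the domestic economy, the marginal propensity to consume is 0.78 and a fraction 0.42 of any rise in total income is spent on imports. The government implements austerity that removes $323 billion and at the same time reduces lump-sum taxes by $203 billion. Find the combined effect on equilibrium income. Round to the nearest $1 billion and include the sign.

Expenditure multiplier = 1/(1 − c + m) = 1/(1 − 0.78 + 0.42) = 1/0.64 ≈ 1.563.
ΔG contributes k·ΔG = (−$323 billion) / 0.64 ≈ −$504.7 billion.
ΔT of −$203 billion changes first-round spending by −c·ΔT = +$158.34 billion, contributing k·(−c·ΔT) = (+$158.34 billion) / 0.64 ≈ +$247.4 billion.
Net ΔY = k(ΔG − c·ΔT) = (−$164.66 billion) / 0.64 ≈ −$257 billion.

−$257 billion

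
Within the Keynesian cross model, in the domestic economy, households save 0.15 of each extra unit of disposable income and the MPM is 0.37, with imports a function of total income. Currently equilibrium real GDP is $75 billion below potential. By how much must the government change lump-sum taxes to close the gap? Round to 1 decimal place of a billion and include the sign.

−$45.9 billion

MPC = 1 − MPS = 1 − 0.15 = 0.85.
Spending multiplier = 1/(1 − c + m) = 1/(1 − 0.85 + 0.37) = 1/0.52 ≈ 1.923.
Tax multiplier = −c·k = −0.85/0.52 ≈ −1.635. Need ΔY = +$75 billion, so ΔT = ΔY/(−c·k) = −(+$75 billion) × 0.52 / 0.85 ≈ −$45.9 billion.
The government should cut lump-sum taxes by $45.9 billion.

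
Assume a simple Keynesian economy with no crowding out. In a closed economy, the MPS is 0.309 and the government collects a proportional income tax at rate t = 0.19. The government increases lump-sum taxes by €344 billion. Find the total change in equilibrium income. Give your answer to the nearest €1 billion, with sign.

−€540 billion

MPC = 1 − MPS = 1 − 0.309 = 0.691.
A lump-sum tax change of +€344 billion shifts disposable income by −€344 billion; first-round consumption changes by −c × ΔT = −0.691 × (+€344 billion) = −€237.704 billion.
Expenditure multiplier = 1/(1 − c(1−t)) = 1/(1 − 0.691×0.81) = 1/0.44029 ≈ 2.271.
The tax multiplier is −c × k ≈ −1.569, so ΔY = k × (−c·ΔT) = (−€237.704 billion) / 0.44029 ≈ −€540 billion.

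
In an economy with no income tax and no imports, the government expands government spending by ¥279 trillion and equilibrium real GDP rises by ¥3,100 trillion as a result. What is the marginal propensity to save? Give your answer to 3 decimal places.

Implied spending multiplier k = ΔY/ΔG = 3,100/279 ≈ 11.1111.
Since k = 1/(1 − MPC), MPC = 1 − 1/k = 1 − ΔG/ΔY = 1 − 279/3,100 = 0.910.
MPS = 1 − MPC = 0.090.

0.090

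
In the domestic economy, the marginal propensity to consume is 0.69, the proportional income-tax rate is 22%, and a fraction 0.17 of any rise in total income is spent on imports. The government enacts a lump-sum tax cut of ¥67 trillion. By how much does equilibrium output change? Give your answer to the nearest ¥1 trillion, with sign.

A lump-sum tax change of −¥67 trillion shifts disposable income by +¥67 trillion; first-round consumption changes by −c × ΔT = −0.69 × (−¥67 trillion) = +¥46.23 trillion.
Expenditure multiplier = 1/(1 − c(1−t) + m) = 1/(1 − 0.69×0.78 + 0.17) = 1/0.6318 ≈ 1.583.
The tax multiplier is −c × k ≈ −1.092, so ΔY = k × (−c·ΔT) = (+¥46.23 trillion) / 0.6318 ≈ +¥73 trillion.

+¥73 trillion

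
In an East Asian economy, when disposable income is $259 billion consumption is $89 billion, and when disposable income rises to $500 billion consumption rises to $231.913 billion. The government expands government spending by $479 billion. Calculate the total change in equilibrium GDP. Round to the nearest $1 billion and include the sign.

+$1,177 billion

MPC = ΔC/ΔYd = (231.913 − 89)/(500 − 259) = 142.913/241 = 0.593.
Spending multiplier = 1/(1 − MPC) = 1/(1 − 0.593) = 1/0.407 ≈ 2.457.
ΔY = k × ΔG = (+$479 billion) / 0.407 ≈ +$1,177 billion.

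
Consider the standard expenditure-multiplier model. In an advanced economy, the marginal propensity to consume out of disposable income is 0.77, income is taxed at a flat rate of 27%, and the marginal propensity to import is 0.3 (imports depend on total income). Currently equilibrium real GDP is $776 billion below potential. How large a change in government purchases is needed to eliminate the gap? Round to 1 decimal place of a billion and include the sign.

Spending multiplier = 1/(1 − c(1−t) + m) = 1/(1 − 0.77×0.73 + 0.3) = 1/0.7379 ≈ 1.355.
Need ΔY = +$776 billion, so ΔG = ΔY/k = (+$776 billion) × 0.7379 ≈ +$572.6 billion.
The government should increase government purchases by $572.6 billion.

+$572.6 billion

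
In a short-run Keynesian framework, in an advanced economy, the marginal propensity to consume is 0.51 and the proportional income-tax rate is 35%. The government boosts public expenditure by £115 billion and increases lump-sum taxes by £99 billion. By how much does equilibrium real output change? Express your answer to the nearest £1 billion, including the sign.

+£96 billion

Expenditure multiplier = 1/(1 − c(1−t)) = 1/(1 − 0.51×0.65) = 1/0.6685 ≈ 1.496.
ΔG contributes k·ΔG = (+£115 billion) / 0.6685 ≈ +£172 billion.
ΔT of +£99 billion changes first-round spending by −c·ΔT = −£50.49 billion, contributing k·(−c·ΔT) = (−£50.49 billion) / 0.6685 ≈ −£75.5 billion.
Net ΔY = k(ΔG − c·ΔT) = (+£64.51 billion) / 0.6685 ≈ +£96 billion.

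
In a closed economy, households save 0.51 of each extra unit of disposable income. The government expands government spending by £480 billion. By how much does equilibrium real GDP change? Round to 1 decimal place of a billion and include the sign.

MPC = 1 − MPS = 1 − 0.51 = 0.49.
Expenditure multiplier = 1/(1 − MPC) = 1/(1 − 0.49) = 1/0.51 ≈ 1.961.
ΔY = k × ΔG = (+£480 billion) / 0.51 ≈ +£941.2 billion.

+£941.2 billion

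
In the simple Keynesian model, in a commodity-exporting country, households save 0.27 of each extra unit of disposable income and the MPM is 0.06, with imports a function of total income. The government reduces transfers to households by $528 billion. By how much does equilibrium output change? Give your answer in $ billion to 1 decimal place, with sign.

MPC = 1 − MPS = 1 − 0.27 = 0.73.
The transfer change shifts disposable income by −$528 billion, so first-round consumption changes by c·ΔTR = 0.73 × (−$528 billion) = −$385.44 billion.
Expenditure multiplier = 1/(1 − c + m) = 1/(1 − 0.73 + 0.06) = 1/0.33 ≈ 3.03.
The transfer multiplier is c × k ≈ 2.212, so ΔY = k × (c·ΔTR) = (−$385.44 billion) / 0.33 = −$1,168 billion.

−$1,168.0 billion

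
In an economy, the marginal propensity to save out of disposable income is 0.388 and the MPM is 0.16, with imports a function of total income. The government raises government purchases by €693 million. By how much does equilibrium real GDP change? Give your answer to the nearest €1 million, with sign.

+€1,265 million

MPC = 1 − MPS = 1 − 0.388 = 0.612.
Spending multiplier = 1/(1 − c + m) = 1/(1 − 0.612 + 0.16) = 1/0.548 ≈ 1.825.
ΔY = k × ΔG = (+€693 million) / 0.548 ≈ +€1,265 million.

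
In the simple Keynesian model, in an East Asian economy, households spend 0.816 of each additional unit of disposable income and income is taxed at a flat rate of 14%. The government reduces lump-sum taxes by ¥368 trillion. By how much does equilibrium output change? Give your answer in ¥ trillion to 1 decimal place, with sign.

+¥1,006.9 trillion

A lump-sum tax change of −¥368 trillion shifts disposable income by +¥368 trillion; first-round consumption changes by −c × ΔT = −0.816 × (−¥368 trillion) = +¥300.288 trillion.
Expenditure multiplier = 1/(1 − c(1−t)) = 1/(1 − 0.816×0.86) = 1/0.29824 ≈ 3.353.
The tax multiplier is −c × k ≈ −2.736, so ΔY = k × (−c·ΔT) = (+¥300.288 trillion) / 0.29824 ≈ +¥1,006.9 trillion.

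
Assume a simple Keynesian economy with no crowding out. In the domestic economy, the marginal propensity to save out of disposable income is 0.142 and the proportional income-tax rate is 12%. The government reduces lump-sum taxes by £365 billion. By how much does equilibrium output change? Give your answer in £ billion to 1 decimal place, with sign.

MPC = 1 − MPS = 1 − 0.142 = 0.858.
A lump-sum tax change of −£365 billion shifts disposable income by +£365 billion; first-round consumption changes by −c × ΔT = −0.858 × (−£365 billion) = +£313.17 billion.
Expenditure multiplier = 1/(1 − c(1−t)) = 1/(1 − 0.858×0.88) = 1/0.24496 ≈ 4.082.
The tax multiplier is −c × k ≈ −3.503, so ΔY = k × (−c·ΔT) = (+£313.17 billion) / 0.24496 ≈ +£1,278.5 billion.

+£1,278.5 billion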